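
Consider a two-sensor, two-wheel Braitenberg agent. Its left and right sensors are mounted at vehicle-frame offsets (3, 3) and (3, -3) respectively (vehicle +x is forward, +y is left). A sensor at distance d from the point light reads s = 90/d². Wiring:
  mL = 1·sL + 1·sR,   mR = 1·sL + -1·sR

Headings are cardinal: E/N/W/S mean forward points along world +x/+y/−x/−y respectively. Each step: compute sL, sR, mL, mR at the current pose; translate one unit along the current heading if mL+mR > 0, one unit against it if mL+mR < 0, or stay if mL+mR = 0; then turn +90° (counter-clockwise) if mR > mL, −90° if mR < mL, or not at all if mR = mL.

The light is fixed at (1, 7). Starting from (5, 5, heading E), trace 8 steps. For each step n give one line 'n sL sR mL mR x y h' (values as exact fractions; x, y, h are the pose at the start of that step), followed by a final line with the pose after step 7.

n=0: pose=(5,5,E); sL=9/5, sR=45/37; mL=558/185, mR=108/185; mL+mR=18/5 → advance +1; mR−mL=-90/37 → turn -1·90°
n=1: pose=(6,5,S); sL=90/89, sR=90/29; mL=10620/2581, mR=-5400/2581; mL+mR=180/89 → advance +1; mR−mL=-180/29 → turn -1·90°
n=2: pose=(6,4,W); sL=9/4, sR=45/2; mL=99/4, mR=-81/4; mL+mR=9/2 → advance +1; mR−mL=-45 → turn -1·90°
n=3: pose=(5,4,N); sL=90, sR=90/49; mL=4500/49, mR=4320/49; mL+mR=180 → advance +1; mR−mL=-180/49 → turn -1·90°
n=4: pose=(5,5,E); sL=9/5, sR=45/37; mL=558/185, mR=108/185; mL+mR=18/5 → advance +1; mR−mL=-90/37 → turn -1·90°
n=5: pose=(6,5,S); sL=90/89, sR=90/29; mL=10620/2581, mR=-5400/2581; mL+mR=180/89 → advance +1; mR−mL=-180/29 → turn -1·90°
n=6: pose=(6,4,W); sL=9/4, sR=45/2; mL=99/4, mR=-81/4; mL+mR=9/2 → advance +1; mR−mL=-45 → turn -1·90°
n=7: pose=(5,4,N); sL=90, sR=90/49; mL=4500/49, mR=4320/49; mL+mR=180 → advance +1; mR−mL=-180/49 → turn -1·90°

0 9/5 45/37 558/185 108/185 5 5 E
1 90/89 90/29 10620/2581 -5400/2581 6 5 S
2 9/4 45/2 99/4 -81/4 6 4 W
3 90 90/49 4500/49 4320/49 5 4 N
4 9/5 45/37 558/185 108/185 5 5 E
5 90/89 90/29 10620/2581 -5400/2581 6 5 S
6 9/4 45/2 99/4 -81/4 6 4 W
7 90 90/49 4500/49 4320/49 5 4 N
final 5 5 E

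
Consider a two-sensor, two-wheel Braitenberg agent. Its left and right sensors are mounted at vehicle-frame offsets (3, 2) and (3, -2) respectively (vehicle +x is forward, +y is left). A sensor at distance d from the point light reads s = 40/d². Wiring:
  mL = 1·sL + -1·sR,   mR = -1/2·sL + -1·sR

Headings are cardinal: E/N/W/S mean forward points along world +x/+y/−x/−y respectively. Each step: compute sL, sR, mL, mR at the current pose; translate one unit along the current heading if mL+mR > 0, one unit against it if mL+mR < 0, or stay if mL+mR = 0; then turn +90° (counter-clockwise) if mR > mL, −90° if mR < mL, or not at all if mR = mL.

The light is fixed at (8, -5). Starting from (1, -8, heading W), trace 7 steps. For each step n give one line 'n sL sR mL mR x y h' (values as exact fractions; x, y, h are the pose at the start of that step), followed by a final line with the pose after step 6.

0 8/25 40/101 -192/2525 -1404/2525 1 -8 W
1 5/8 5/2 -15/8 -45/16 2 -8 N
2 40/13 8/9 256/117 -284/117 2 -9 E
3 20/37 4/13 112/481 -278/481 1 -9 S
4 8/25 40/101 -192/2525 -1404/2525 1 -8 W
5 5/8 5/2 -15/8 -45/16 2 -8 N
6 40/13 8/9 256/117 -284/117 2 -9 E
final 1 -9 S

n=0: pose=(1,-8,W); sL=8/25, sR=40/101; mL=-192/2525, mR=-1404/2525; mL+mR=-1596/2525 → advance -1; mR−mL=-12/25 → turn -1·90°
n=1: pose=(2,-8,N); sL=5/8, sR=5/2; mL=-15/8, mR=-45/16; mL+mR=-75/16 → advance -1; mR−mL=-15/16 → turn -1·90°
n=2: pose=(2,-9,E); sL=40/13, sR=8/9; mL=256/117, mR=-284/117; mL+mR=-28/117 → advance -1; mR−mL=-60/13 → turn -1·90°
n=3: pose=(1,-9,S); sL=20/37, sR=4/13; mL=112/481, mR=-278/481; mL+mR=-166/481 → advance -1; mR−mL=-30/37 → turn -1·90°
n=4: pose=(1,-8,W); sL=8/25, sR=40/101; mL=-192/2525, mR=-1404/2525; mL+mR=-1596/2525 → advance -1; mR−mL=-12/25 → turn -1·90°
n=5: pose=(2,-8,N); sL=5/8, sR=5/2; mL=-15/8, mR=-45/16; mL+mR=-75/16 → advance -1; mR−mL=-15/16 → turn -1·90°
n=6: pose=(2,-9,E); sL=40/13, sR=8/9; mL=256/117, mR=-284/117; mL+mR=-28/117 → advance -1; mR−mL=-60/13 → turn -1·90°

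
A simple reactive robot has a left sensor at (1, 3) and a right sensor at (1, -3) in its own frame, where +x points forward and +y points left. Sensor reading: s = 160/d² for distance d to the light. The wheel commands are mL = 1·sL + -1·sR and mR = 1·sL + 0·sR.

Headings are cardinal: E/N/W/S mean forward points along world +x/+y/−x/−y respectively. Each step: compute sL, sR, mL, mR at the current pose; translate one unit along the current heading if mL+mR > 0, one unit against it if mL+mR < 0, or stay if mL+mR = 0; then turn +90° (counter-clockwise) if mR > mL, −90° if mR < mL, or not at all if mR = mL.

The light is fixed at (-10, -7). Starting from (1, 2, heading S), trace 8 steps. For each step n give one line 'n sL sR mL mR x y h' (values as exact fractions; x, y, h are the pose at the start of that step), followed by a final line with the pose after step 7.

0 8/13 5/4 -33/52 8/13 1 2 S
1 160/313 160/193 -19200/60409 160/313 1 3 E
2 80/101 80/173 5760/17473 80/101 2 3 N
3 32/37 160/317 4224/11729 32/37 2 4 W
4 20/37 40/41 -660/1517 20/37 1 4 S
5 160/313 160/193 -19200/60409 160/313 1 3 E
6 80/101 80/173 5760/17473 80/101 2 3 N
7 32/37 160/317 4224/11729 32/37 2 4 W
final 1 4 S

n=0: pose=(1,2,S); sL=8/13, sR=5/4; mL=-33/52, mR=8/13; mL+mR=-1/52 → advance -1; mR−mL=5/4 → turn +1·90°
n=1: pose=(1,3,E); sL=160/313, sR=160/193; mL=-19200/60409, mR=160/313; mL+mR=11680/60409 → advance +1; mR−mL=160/193 → turn +1·90°
n=2: pose=(2,3,N); sL=80/101, sR=80/173; mL=5760/17473, mR=80/101; mL+mR=19600/17473 → advance +1; mR−mL=80/173 → turn +1·90°
n=3: pose=(2,4,W); sL=32/37, sR=160/317; mL=4224/11729, mR=32/37; mL+mR=14368/11729 → advance +1; mR−mL=160/317 → turn +1·90°
n=4: pose=(1,4,S); sL=20/37, sR=40/41; mL=-660/1517, mR=20/37; mL+mR=160/1517 → advance +1; mR−mL=40/41 → turn +1·90°
n=5: pose=(1,3,E); sL=160/313, sR=160/193; mL=-19200/60409, mR=160/313; mL+mR=11680/60409 → advance +1; mR−mL=160/193 → turn +1·90°
n=6: pose=(2,3,N); sL=80/101, sR=80/173; mL=5760/17473, mR=80/101; mL+mR=19600/17473 → advance +1; mR−mL=80/173 → turn +1·90°
n=7: pose=(2,4,W); sL=32/37, sR=160/317; mL=4224/11729, mR=32/37; mL+mR=14368/11729 → advance +1; mR−mL=160/317 → turn +1·90°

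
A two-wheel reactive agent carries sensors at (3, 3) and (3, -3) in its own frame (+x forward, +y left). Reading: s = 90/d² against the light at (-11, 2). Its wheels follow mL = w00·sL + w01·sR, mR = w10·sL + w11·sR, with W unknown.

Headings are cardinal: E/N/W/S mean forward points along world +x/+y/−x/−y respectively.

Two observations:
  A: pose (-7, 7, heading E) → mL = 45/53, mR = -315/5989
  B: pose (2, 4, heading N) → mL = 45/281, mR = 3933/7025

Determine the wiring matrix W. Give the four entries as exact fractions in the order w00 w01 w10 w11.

obs A: pose=(-7,7,E) → sL=90/113, sR=90/53, mL=45/53, mR=-315/5989
obs B: pose=(2,4,N) → sL=18/25, sR=90/281, mL=45/281, mR=3933/7025
sensor matrix S = [[90/113, 90/53], [18/25, 90/281]]; det S = -8141472/8414545
solve [mL_A; mL_B] = S·[w00; w01] and [mR_A; mR_B] = S·[w10; w11]:
  w00 = 0, w01 = 1/2, w10 = 1, w11 = -1/2

0 1/2 1 -1/2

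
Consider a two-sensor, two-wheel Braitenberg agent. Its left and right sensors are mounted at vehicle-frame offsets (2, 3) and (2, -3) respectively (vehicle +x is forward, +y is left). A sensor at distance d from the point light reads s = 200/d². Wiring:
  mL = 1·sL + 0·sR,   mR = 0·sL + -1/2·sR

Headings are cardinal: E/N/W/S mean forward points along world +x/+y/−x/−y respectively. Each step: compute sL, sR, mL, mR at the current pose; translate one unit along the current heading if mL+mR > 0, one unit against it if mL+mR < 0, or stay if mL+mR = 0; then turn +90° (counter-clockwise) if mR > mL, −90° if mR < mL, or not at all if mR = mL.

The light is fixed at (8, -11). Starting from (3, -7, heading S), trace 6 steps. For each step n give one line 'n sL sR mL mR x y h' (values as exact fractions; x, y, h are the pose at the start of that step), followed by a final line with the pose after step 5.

n=0: pose=(3,-7,S); sL=25, sR=50/17; mL=25, mR=-25/17; mL+mR=400/17 → advance +1; mR−mL=-450/17 → turn -1·90°
n=1: pose=(3,-8,W); sL=200/49, sR=40/17; mL=200/49, mR=-20/17; mL+mR=2420/833 → advance +1; mR−mL=-4380/833 → turn -1·90°
n=2: pose=(2,-8,N); sL=100/53, sR=100/17; mL=100/53, mR=-50/17; mL+mR=-950/901 → advance -1; mR−mL=-4350/901 → turn -1·90°
n=3: pose=(2,-9,E); sL=200/41, sR=200/17; mL=200/41, mR=-100/17; mL+mR=-700/697 → advance -1; mR−mL=-7500/697 → turn -1·90°
n=4: pose=(1,-9,S); sL=25/2, sR=2; mL=25/2, mR=-1; mL+mR=23/2 → advance +1; mR−mL=-27/2 → turn -1·90°
n=5: pose=(1,-10,W); sL=40/17, sR=200/97; mL=40/17, mR=-100/97; mL+mR=2180/1649 → advance +1; mR−mL=-5580/1649 → turn -1·90°

0 25 50/17 25 -25/17 3 -7 S
1 200/49 40/17 200/49 -20/17 3 -8 W
2 100/53 100/17 100/53 -50/17 2 -8 N
3 200/41 200/17 200/41 -100/17 2 -9 E
4 25/2 2 25/2 -1 1 -9 S
5 40/17 200/97 40/17 -100/97 1 -10 W
final 0 -10 N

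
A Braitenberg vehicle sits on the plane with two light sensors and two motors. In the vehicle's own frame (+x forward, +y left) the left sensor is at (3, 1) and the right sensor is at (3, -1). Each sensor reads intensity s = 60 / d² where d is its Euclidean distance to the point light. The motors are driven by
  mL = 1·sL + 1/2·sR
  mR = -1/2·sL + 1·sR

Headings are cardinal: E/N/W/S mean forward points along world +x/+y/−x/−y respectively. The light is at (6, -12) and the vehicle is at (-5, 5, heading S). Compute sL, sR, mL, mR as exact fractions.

15/74 3/17 183/629 189/2516

left sensor world pos  = (-4, 2); dL² = 296
right sensor world pos = (-6, 2); dR² = 340
sL = 60/296 = 15/74
sR = 60/340 = 3/17
mL = 1·sL + 1/2·sR = 183/629
mR = -1/2·sL + 1·sR = 189/2516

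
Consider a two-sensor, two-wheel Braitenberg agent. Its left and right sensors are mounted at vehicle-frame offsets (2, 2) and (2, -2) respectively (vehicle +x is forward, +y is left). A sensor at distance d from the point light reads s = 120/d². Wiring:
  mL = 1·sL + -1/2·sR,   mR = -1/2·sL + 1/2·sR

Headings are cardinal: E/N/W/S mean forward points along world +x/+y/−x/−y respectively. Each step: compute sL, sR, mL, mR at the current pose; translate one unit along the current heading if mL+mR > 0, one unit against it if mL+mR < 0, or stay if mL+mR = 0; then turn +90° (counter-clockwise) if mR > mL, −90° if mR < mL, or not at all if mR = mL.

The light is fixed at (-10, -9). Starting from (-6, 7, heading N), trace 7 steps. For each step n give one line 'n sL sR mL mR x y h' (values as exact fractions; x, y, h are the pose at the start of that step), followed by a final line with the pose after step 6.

n=0: pose=(-6,7,N); sL=15/41, sR=1/3; mL=49/246, mR=-2/123; mL+mR=15/82 → advance +1; mR−mL=-53/246 → turn -1·90°
n=1: pose=(-6,8,E); sL=120/397, sR=40/87; mL=2500/34539, mR=2720/34539; mL+mR=60/397 → advance +1; mR−mL=220/34539 → turn +1·90°
n=2: pose=(-5,8,N); sL=12/37, sR=12/41; mL=270/1517, mR=-24/1517; mL+mR=6/37 → advance +1; mR−mL=-294/1517 → turn -1·90°
n=3: pose=(-5,9,E); sL=120/449, sR=24/61; mL=1932/27389, mR=1728/27389; mL+mR=60/449 → advance +1; mR−mL=-204/27389 → turn -1·90°
n=4: pose=(-4,9,S); sL=3/8, sR=15/34; mL=21/136, mR=9/272; mL+mR=3/16 → advance +1; mR−mL=-33/272 → turn -1·90°
n=5: pose=(-4,8,W); sL=120/241, sR=120/377; mL=30780/90857, mR=-8160/90857; mL+mR=60/241 → advance +1; mR−mL=-38940/90857 → turn -1·90°
n=6: pose=(-5,8,N); sL=12/37, sR=12/41; mL=270/1517, mR=-24/1517; mL+mR=6/37 → advance +1; mR−mL=-294/1517 → turn -1·90°

0 15/41 1/3 49/246 -2/123 -6 7 N
1 120/397 40/87 2500/34539 2720/34539 -6 8 E
2 12/37 12/41 270/1517 -24/1517 -5 8 N
3 120/449 24/61 1932/27389 1728/27389 -5 9 E
4 3/8 15/34 21/136 9/272 -4 9 S
5 120/241 120/377 30780/90857 -8160/90857 -4 8 W
6 12/37 12/41 270/1517 -24/1517 -5 8 N
final -5 9 E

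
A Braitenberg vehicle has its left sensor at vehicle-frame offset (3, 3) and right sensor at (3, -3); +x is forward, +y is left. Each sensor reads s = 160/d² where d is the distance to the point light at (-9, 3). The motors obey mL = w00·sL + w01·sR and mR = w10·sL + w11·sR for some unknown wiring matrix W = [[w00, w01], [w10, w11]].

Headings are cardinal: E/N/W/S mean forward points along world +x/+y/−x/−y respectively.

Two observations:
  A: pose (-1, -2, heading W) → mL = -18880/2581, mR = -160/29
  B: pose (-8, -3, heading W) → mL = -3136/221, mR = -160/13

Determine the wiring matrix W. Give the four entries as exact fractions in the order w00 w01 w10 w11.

obs A: pose=(-1,-2,W) → sL=160/89, sR=160/29, mL=-18880/2581, mR=-160/29
obs B: pose=(-8,-3,W) → sL=32/17, sR=160/13, mL=-3136/221, mR=-160/13
sensor matrix S = [[160/89, 160/29], [32/17, 160/13]]; det S = 6696960/570401
solve [mL_A; mL_B] = S·[w00; w01] and [mR_A; mR_B] = S·[w10; w11]:
  w00 = -1, w01 = -1, w10 = 0, w11 = -1

-1 -1 0 -1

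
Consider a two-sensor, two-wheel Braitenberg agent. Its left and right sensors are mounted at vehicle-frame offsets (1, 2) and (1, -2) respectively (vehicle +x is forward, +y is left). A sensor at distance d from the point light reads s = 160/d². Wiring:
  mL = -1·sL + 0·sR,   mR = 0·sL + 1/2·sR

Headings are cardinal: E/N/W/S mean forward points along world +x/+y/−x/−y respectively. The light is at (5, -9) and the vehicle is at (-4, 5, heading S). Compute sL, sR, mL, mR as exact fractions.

80/109 16/29 -80/109 8/29

left sensor world pos  = (-2, 4); dL² = 218
right sensor world pos = (-6, 4); dR² = 290
sL = 160/218 = 80/109
sR = 160/290 = 16/29
mL = -1·sL + 0·sR = -80/109
mR = 0·sL + 1/2·sR = 8/29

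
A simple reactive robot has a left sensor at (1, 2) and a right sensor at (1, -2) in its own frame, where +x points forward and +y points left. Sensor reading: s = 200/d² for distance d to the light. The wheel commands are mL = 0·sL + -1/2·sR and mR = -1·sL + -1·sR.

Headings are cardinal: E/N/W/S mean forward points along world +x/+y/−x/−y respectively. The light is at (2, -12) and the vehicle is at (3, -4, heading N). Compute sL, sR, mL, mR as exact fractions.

100/41 20/9 -10/9 -1720/369

left sensor world pos  = (1, -3); dL² = 82
right sensor world pos = (5, -3); dR² = 90
sL = 200/82 = 100/41
sR = 200/90 = 20/9
mL = 0·sL + -1/2·sR = -10/9
mR = -1·sL + -1·sR = -1720/369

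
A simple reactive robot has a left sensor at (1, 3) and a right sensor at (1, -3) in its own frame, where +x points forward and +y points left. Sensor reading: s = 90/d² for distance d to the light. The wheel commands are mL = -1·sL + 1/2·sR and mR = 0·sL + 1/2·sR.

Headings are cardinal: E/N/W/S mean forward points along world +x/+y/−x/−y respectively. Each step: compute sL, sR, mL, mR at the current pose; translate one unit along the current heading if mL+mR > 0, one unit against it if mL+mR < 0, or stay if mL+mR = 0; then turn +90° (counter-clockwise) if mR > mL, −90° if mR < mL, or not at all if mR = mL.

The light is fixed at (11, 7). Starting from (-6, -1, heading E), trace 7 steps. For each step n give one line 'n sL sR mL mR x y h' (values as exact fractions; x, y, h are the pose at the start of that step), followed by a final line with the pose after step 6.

n=0: pose=(-6,-1,E); sL=90/281, sR=90/377; mL=-21285/105937, mR=45/377; mL+mR=-8640/105937 → advance -1; mR−mL=90/281 → turn +1·90°
n=1: pose=(-7,-1,N); sL=9/49, sR=45/137; mL=-261/13426, mR=45/274; mL+mR=972/6713 → advance +1; mR−mL=9/49 → turn +1·90°
n=2: pose=(-7,0,W); sL=90/461, sR=90/377; mL=-13185/173797, mR=45/377; mL+mR=7560/173797 → advance +1; mR−mL=90/461 → turn +1·90°
n=3: pose=(-8,0,S); sL=9/32, sR=45/274; mL=-873/4384, mR=45/548; mL+mR=-513/4384 → advance -1; mR−mL=9/32 → turn +1·90°
n=4: pose=(-8,1,E); sL=10/37, sR=2/9; mL=-53/333, mR=1/9; mL+mR=-16/333 → advance -1; mR−mL=10/37 → turn +1·90°
n=5: pose=(-9,1,N); sL=45/277, sR=45/157; mL=-1665/86978, mR=45/314; mL+mR=5400/43489 → advance +1; mR−mL=45/277 → turn +1·90°
n=6: pose=(-9,2,W); sL=18/101, sR=18/89; mL=-693/8989, mR=9/89; mL+mR=216/8989 → advance +1; mR−mL=18/101 → turn +1·90°

0 90/281 90/377 -21285/105937 45/377 -6 -1 E
1 9/49 45/137 -261/13426 45/274 -7 -1 N
2 90/461 90/377 -13185/173797 45/377 -7 0 W
3 9/32 45/274 -873/4384 45/548 -8 0 S
4 10/37 2/9 -53/333 1/9 -8 1 E
5 45/277 45/157 -1665/86978 45/314 -9 1 N
6 18/101 18/89 -693/8989 9/89 -9 2 W
final -10 2 S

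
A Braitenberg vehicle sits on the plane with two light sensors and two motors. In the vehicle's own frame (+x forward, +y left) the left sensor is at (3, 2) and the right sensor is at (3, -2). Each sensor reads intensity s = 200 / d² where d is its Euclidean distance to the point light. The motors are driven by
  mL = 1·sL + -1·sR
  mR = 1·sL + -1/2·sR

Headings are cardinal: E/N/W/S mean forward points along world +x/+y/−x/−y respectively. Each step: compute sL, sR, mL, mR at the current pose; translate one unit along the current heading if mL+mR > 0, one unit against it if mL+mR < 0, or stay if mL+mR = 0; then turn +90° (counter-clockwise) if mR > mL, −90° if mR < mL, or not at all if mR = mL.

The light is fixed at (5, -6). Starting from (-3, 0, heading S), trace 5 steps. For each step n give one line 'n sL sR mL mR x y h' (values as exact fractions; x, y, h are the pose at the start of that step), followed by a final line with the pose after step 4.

0 40/9 200/109 2560/981 3460/981 -3 0 S
1 100/37 100/17 -2000/629 -150/629 -3 -1 E
2 40/37 200/113 -2880/4181 820/4181 -4 -1 N
3 50/37 10/9 80/333 265/333 -4 -2 W
4 40/13 40/29 640/377 900/377 -5 -2 S
final -5 -3 E

n=0: pose=(-3,0,S); sL=40/9, sR=200/109; mL=2560/981, mR=3460/981; mL+mR=6020/981 → advance +1; mR−mL=100/109 → turn +1·90°
n=1: pose=(-3,-1,E); sL=100/37, sR=100/17; mL=-2000/629, mR=-150/629; mL+mR=-2150/629 → advance -1; mR−mL=50/17 → turn +1·90°
n=2: pose=(-4,-1,N); sL=40/37, sR=200/113; mL=-2880/4181, mR=820/4181; mL+mR=-2060/4181 → advance -1; mR−mL=100/113 → turn +1·90°
n=3: pose=(-4,-2,W); sL=50/37, sR=10/9; mL=80/333, mR=265/333; mL+mR=115/111 → advance +1; mR−mL=5/9 → turn +1·90°
n=4: pose=(-5,-2,S); sL=40/13, sR=40/29; mL=640/377, mR=900/377; mL+mR=1540/377 → advance +1; mR−mL=20/29 → turn +1·90°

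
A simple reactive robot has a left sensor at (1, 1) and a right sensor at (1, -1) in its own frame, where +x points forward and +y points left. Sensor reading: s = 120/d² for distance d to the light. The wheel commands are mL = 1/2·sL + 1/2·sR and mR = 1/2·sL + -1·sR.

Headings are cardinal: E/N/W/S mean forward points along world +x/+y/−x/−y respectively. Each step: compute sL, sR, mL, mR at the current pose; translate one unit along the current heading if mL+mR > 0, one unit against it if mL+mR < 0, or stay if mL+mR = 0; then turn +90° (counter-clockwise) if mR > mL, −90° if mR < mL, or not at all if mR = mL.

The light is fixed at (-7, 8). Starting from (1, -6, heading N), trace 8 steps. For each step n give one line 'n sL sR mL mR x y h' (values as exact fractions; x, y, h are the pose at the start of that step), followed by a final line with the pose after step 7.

n=0: pose=(1,-6,N); sL=60/109, sR=12/25; mL=1404/2725, mR=-558/2725; mL+mR=846/2725 → advance +1; mR−mL=-18/25 → turn -1·90°
n=1: pose=(1,-5,E); sL=8/15, sR=120/277; mL=2008/4155, mR=-692/4155; mL+mR=1316/4155 → advance +1; mR−mL=-180/277 → turn -1·90°
n=2: pose=(2,-5,S); sL=15/37, sR=6/13; mL=417/962, mR=-249/962; mL+mR=84/481 → advance +1; mR−mL=-9/13 → turn -1·90°
n=3: pose=(2,-6,W); sL=120/289, sR=120/233; mL=31320/67337, mR=-20700/67337; mL+mR=10620/67337 → advance +1; mR−mL=-180/233 → turn -1·90°
n=4: pose=(1,-6,N); sL=60/109, sR=12/25; mL=1404/2725, mR=-558/2725; mL+mR=846/2725 → advance +1; mR−mL=-18/25 → turn -1·90°
n=5: pose=(1,-5,E); sL=8/15, sR=120/277; mL=2008/4155, mR=-692/4155; mL+mR=1316/4155 → advance +1; mR−mL=-180/277 → turn -1·90°
n=6: pose=(2,-5,S); sL=15/37, sR=6/13; mL=417/962, mR=-249/962; mL+mR=84/481 → advance +1; mR−mL=-9/13 → turn -1·90°
n=7: pose=(2,-6,W); sL=120/289, sR=120/233; mL=31320/67337, mR=-20700/67337; mL+mR=10620/67337 → advance +1; mR−mL=-180/233 → turn -1·90°

0 60/109 12/25 1404/2725 -558/2725 1 -6 N
1 8/15 120/277 2008/4155 -692/4155 1 -5 E
2 15/37 6/13 417/962 -249/962 2 -5 S
3 120/289 120/233 31320/67337 -20700/67337 2 -6 W
4 60/109 12/25 1404/2725 -558/2725 1 -6 N
5 8/15 120/277 2008/4155 -692/4155 1 -5 E
6 15/37 6/13 417/962 -249/962 2 -5 S
7 120/289 120/233 31320/67337 -20700/67337 2 -6 W
final 1 -6 N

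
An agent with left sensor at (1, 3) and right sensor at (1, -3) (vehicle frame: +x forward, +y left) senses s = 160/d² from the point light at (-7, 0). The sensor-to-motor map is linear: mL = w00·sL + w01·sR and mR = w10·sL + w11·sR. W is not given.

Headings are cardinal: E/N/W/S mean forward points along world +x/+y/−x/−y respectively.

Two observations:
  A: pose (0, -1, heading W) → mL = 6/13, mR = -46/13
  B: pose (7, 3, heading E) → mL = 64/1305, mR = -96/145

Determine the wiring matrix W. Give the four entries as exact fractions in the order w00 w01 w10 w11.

obs A: pose=(0,-1,W) → sL=40/13, sR=4, mL=6/13, mR=-46/13
obs B: pose=(7,3,E) → sL=160/261, sR=32/45, mL=64/1305, mR=-96/145
sensor matrix S = [[40/13, 4], [160/261, 32/45]]; det S = -896/3393
solve [mL_A; mL_B] = S·[w00; w01] and [mR_A; mR_B] = S·[w10; w11]:
  w00 = -1/2, w01 = 1/2, w10 = -1/2, w11 = -1/2

-1/2 1/2 -1/2 -1/2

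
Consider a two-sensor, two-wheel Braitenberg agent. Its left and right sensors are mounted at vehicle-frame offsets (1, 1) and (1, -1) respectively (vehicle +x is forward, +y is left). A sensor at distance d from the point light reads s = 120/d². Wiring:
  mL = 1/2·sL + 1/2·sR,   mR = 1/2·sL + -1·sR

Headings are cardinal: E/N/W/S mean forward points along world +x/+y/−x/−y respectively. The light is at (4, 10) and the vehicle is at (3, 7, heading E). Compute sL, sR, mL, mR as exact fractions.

left sensor world pos  = (4, 8); dL² = 4
right sensor world pos = (4, 6); dR² = 16
sL = 120/4 = 30
sR = 120/16 = 15/2
mL = 1/2·sL + 1/2·sR = 75/4
mR = 1/2·sL + -1·sR = 15/2

30 15/2 75/4 15/2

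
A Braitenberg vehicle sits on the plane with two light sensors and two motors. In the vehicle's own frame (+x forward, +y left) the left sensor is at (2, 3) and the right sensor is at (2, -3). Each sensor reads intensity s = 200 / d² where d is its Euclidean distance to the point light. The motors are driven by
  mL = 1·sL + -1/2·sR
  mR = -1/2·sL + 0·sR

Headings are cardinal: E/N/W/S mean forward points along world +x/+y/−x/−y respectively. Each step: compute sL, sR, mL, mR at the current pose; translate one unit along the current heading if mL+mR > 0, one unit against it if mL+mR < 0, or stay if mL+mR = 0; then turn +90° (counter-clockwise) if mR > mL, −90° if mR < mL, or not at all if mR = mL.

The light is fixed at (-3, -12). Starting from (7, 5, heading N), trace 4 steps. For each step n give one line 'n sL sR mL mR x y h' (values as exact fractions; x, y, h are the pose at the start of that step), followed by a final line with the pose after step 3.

n=0: pose=(7,5,N); sL=20/41, sR=20/53; mL=650/2173, mR=-10/41; mL+mR=120/2173 → advance +1; mR−mL=-1180/2173 → turn -1·90°
n=1: pose=(7,6,E); sL=40/117, sR=200/369; mL=340/4797, mR=-20/117; mL+mR=-160/1599 → advance -1; mR−mL=-1160/4797 → turn -1·90°
n=2: pose=(6,6,S); sL=1/2, sR=50/73; mL=23/146, mR=-1/4; mL+mR=-27/292 → advance -1; mR−mL=-119/292 → turn -1·90°
n=3: pose=(6,7,W); sL=40/61, sR=200/533; mL=15220/32513, mR=-20/61; mL+mR=4560/32513 → advance +1; mR−mL=-25880/32513 → turn -1·90°

0 20/41 20/53 650/2173 -10/41 7 5 N
1 40/117 200/369 340/4797 -20/117 7 6 E
2 1/2 50/73 23/146 -1/4 6 6 S
3 40/61 200/533 15220/32513 -20/61 6 7 W
final 5 7 N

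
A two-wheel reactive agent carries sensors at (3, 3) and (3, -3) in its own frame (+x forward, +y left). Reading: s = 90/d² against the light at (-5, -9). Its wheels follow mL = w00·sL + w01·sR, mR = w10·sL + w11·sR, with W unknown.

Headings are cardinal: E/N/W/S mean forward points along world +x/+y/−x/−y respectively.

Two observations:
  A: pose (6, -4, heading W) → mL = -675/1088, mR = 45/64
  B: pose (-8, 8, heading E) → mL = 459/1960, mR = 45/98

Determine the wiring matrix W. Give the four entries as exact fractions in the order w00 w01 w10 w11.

-1 1 0 1

obs A: pose=(6,-4,W) → sL=45/34, sR=45/64, mL=-675/1088, mR=45/64
obs B: pose=(-8,8,E) → sL=9/40, sR=45/98, mL=459/1960, mR=45/98
sensor matrix S = [[45/34, 45/64], [9/40, 45/98]]; det S = 191727/426496
solve [mL_A; mL_B] = S·[w00; w01] and [mR_A; mR_B] = S·[w10; w11]:
  w00 = -1, w01 = 1, w10 = 0, w11 = 1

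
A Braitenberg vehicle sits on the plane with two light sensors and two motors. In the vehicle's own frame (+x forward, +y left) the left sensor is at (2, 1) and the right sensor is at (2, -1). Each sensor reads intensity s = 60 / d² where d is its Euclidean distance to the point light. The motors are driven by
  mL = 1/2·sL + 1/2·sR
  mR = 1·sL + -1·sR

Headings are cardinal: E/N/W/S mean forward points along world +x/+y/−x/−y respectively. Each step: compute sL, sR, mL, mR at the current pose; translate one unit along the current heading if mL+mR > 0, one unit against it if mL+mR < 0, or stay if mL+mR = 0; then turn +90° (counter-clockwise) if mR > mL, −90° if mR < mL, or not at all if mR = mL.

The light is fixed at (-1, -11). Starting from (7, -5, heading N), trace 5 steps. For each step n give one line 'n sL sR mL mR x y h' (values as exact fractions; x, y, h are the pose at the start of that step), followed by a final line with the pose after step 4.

n=0: pose=(7,-5,N); sL=60/113, sR=12/29; mL=1548/3277, mR=384/3277; mL+mR=1932/3277 → advance +1; mR−mL=-1164/3277 → turn -1·90°
n=1: pose=(7,-4,E); sL=15/41, sR=15/34; mL=1125/2788, mR=-105/1394; mL+mR=915/2788 → advance +1; mR−mL=-1335/2788 → turn -1·90°
n=2: pose=(8,-4,S); sL=12/25, sR=60/89; mL=1284/2225, mR=-432/2225; mL+mR=852/2225 → advance +1; mR−mL=-1716/2225 → turn -1·90°
n=3: pose=(8,-5,W); sL=30/37, sR=30/49; mL=1290/1813, mR=360/1813; mL+mR=1650/1813 → advance +1; mR−mL=-930/1813 → turn -1·90°
n=4: pose=(7,-5,N); sL=60/113, sR=12/29; mL=1548/3277, mR=384/3277; mL+mR=1932/3277 → advance +1; mR−mL=-1164/3277 → turn -1·90°

0 60/113 12/29 1548/3277 384/3277 7 -5 N
1 15/41 15/34 1125/2788 -105/1394 7 -4 E
2 12/25 60/89 1284/2225 -432/2225 8 -4 S
3 30/37 30/49 1290/1813 360/1813 8 -5 W
4 60/113 12/29 1548/3277 384/3277 7 -5 N
final 7 -4 E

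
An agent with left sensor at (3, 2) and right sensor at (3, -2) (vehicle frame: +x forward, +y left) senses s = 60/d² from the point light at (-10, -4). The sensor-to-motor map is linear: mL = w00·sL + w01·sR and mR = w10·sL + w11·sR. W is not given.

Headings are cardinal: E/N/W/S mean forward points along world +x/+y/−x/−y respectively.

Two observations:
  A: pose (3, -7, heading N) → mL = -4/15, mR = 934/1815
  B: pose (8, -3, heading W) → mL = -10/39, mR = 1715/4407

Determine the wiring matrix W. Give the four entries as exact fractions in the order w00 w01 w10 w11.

obs A: pose=(3,-7,N) → sL=60/121, sR=4/15, mL=-4/15, mR=934/1815
obs B: pose=(8,-3,W) → sL=30/113, sR=10/39, mL=-10/39, mR=1715/4407
sensor matrix S = [[60/121, 4/15], [30/113, 10/39]]; det S = 10016/177749
solve [mL_A; mL_B] = S·[w00; w01] and [mR_A; mR_B] = S·[w10; w11]:
  w00 = 0, w01 = -1, w10 = 1/2, w11 = 1

0 -1 1/2 1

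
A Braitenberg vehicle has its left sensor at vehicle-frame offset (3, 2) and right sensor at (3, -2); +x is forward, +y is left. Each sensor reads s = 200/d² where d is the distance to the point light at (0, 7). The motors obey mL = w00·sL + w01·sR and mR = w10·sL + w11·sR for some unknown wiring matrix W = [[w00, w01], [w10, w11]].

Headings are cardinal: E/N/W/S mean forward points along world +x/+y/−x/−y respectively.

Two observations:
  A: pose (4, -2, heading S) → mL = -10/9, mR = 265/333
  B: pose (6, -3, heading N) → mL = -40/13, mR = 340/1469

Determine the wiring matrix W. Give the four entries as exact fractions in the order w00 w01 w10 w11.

-1 0 -1/2 1

obs A: pose=(4,-2,S) → sL=10/9, sR=50/37, mL=-10/9, mR=265/333
obs B: pose=(6,-3,N) → sL=40/13, sR=200/113, mL=-40/13, mR=340/1469
sensor matrix S = [[10/9, 50/37], [40/13, 200/113]]; det S = -1072000/489177
solve [mL_A; mL_B] = S·[w00; w01] and [mR_A; mR_B] = S·[w10; w11]:
  w00 = -1, w01 = 0, w10 = -1/2, w11 = 1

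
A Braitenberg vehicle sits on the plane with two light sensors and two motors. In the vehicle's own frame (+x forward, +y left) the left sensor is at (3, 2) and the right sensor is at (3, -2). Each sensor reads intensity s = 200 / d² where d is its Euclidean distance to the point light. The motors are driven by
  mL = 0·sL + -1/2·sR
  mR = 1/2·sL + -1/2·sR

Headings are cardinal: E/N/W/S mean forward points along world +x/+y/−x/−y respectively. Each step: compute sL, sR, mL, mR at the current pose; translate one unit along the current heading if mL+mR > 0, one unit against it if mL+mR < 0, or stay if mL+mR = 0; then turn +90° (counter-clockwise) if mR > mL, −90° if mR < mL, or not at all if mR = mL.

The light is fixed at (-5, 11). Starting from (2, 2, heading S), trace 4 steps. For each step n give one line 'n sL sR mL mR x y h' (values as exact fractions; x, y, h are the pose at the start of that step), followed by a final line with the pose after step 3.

0 8/9 200/169 -100/169 -224/1521 2 2 S
1 25/17 1 -1/2 4/17 2 3 E
2 200/41 200/89 -100/89 4800/3649 1 3 N
3 20/9 100/17 -50/17 -280/153 1 4 W
final 2 4 S

n=0: pose=(2,2,S); sL=8/9, sR=200/169; mL=-100/169, mR=-224/1521; mL+mR=-1124/1521 → advance -1; mR−mL=4/9 → turn +1·90°
n=1: pose=(2,3,E); sL=25/17, sR=1; mL=-1/2, mR=4/17; mL+mR=-9/34 → advance -1; mR−mL=25/34 → turn +1·90°
n=2: pose=(1,3,N); sL=200/41, sR=200/89; mL=-100/89, mR=4800/3649; mL+mR=700/3649 → advance +1; mR−mL=100/41 → turn +1·90°
n=3: pose=(1,4,W); sL=20/9, sR=100/17; mL=-50/17, mR=-280/153; mL+mR=-730/153 → advance -1; mR−mL=10/9 → turn +1·90°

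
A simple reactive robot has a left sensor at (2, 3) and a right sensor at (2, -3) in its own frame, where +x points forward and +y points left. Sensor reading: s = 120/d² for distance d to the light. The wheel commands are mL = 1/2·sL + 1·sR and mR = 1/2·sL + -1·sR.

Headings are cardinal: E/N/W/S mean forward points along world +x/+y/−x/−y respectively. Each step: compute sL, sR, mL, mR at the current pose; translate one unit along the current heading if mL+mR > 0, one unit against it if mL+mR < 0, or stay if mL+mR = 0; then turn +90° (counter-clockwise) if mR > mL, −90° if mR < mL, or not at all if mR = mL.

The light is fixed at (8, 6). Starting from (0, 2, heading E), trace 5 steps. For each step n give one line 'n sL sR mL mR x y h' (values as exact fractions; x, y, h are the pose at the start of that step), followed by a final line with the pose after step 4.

0 120/37 24/17 1908/629 132/629 0 2 E
1 30/13 15/17 450/221 60/221 1 2 S
2 24/29 24/17 900/493 -492/493 1 1 W
3 12/13 60/17 882/221 -678/221 0 1 N
4 120/37 24/17 1908/629 132/629 0 2 E
final 1 2 S

n=0: pose=(0,2,E); sL=120/37, sR=24/17; mL=1908/629, mR=132/629; mL+mR=120/37 → advance +1; mR−mL=-48/17 → turn -1·90°
n=1: pose=(1,2,S); sL=30/13, sR=15/17; mL=450/221, mR=60/221; mL+mR=30/13 → advance +1; mR−mL=-30/17 → turn -1·90°
n=2: pose=(1,1,W); sL=24/29, sR=24/17; mL=900/493, mR=-492/493; mL+mR=24/29 → advance +1; mR−mL=-48/17 → turn -1·90°
n=3: pose=(0,1,N); sL=12/13, sR=60/17; mL=882/221, mR=-678/221; mL+mR=12/13 → advance +1; mR−mL=-120/17 → turn -1·90°
n=4: pose=(0,2,E); sL=120/37, sR=24/17; mL=1908/629, mR=132/629; mL+mR=120/37 → advance +1; mR−mL=-48/17 → turn -1·90°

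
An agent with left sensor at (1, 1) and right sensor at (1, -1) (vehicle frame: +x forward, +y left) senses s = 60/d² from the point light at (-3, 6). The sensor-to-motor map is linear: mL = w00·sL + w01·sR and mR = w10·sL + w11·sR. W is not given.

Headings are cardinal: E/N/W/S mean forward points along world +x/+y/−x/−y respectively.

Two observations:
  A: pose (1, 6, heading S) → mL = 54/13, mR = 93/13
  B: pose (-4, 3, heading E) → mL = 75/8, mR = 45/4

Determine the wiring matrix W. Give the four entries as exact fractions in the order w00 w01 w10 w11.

obs A: pose=(1,6,S) → sL=30/13, sR=6, mL=54/13, mR=93/13
obs B: pose=(-4,3,E) → sL=15, sR=15/4, mL=75/8, mR=45/4
sensor matrix S = [[30/13, 6], [15, 15/4]]; det S = -2115/26
solve [mL_A; mL_B] = S·[w00; w01] and [mR_A; mR_B] = S·[w10; w11]:
  w00 = 1/2, w01 = 1/2, w10 = 1/2, w11 = 1

1/2 1/2 1/2 1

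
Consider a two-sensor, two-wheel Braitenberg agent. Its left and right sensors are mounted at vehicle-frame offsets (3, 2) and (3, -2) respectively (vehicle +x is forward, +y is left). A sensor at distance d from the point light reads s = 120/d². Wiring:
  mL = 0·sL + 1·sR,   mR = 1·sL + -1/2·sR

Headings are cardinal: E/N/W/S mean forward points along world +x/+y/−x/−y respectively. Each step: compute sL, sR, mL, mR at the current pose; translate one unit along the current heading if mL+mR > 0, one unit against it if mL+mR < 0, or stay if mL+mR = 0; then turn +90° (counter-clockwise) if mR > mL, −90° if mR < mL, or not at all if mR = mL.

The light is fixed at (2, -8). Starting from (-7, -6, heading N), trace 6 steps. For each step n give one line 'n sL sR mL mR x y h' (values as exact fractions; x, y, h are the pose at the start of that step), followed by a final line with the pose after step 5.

n=0: pose=(-7,-6,N); sL=60/73, sR=60/37; mL=60/37, mR=30/2701; mL+mR=4410/2701 → advance +1; mR−mL=-4350/2701 → turn -1·90°
n=1: pose=(-7,-5,E); sL=120/61, sR=120/37; mL=120/37, mR=780/2257; mL+mR=8100/2257 → advance +1; mR−mL=-6540/2257 → turn -1·90°
n=2: pose=(-6,-5,S); sL=10/3, sR=6/5; mL=6/5, mR=41/15; mL+mR=59/15 → advance +1; mR−mL=23/15 → turn +1·90°
n=3: pose=(-6,-6,E); sL=120/41, sR=24/5; mL=24/5, mR=108/205; mL+mR=1092/205 → advance +1; mR−mL=-876/205 → turn -1·90°
n=4: pose=(-5,-6,S); sL=60/13, sR=60/41; mL=60/41, mR=2070/533; mL+mR=2850/533 → advance +1; mR−mL=1290/533 → turn +1·90°
n=5: pose=(-5,-7,E); sL=24/5, sR=120/17; mL=120/17, mR=108/85; mL+mR=708/85 → advance +1; mR−mL=-492/85 → turn -1·90°

0 60/73 60/37 60/37 30/2701 -7 -6 N
1 120/61 120/37 120/37 780/2257 -7 -5 E
2 10/3 6/5 6/5 41/15 -6 -5 S
3 120/41 24/5 24/5 108/205 -6 -6 E
4 60/13 60/41 60/41 2070/533 -5 -6 S
5 24/5 120/17 120/17 108/85 -5 -7 E
final -4 -7 S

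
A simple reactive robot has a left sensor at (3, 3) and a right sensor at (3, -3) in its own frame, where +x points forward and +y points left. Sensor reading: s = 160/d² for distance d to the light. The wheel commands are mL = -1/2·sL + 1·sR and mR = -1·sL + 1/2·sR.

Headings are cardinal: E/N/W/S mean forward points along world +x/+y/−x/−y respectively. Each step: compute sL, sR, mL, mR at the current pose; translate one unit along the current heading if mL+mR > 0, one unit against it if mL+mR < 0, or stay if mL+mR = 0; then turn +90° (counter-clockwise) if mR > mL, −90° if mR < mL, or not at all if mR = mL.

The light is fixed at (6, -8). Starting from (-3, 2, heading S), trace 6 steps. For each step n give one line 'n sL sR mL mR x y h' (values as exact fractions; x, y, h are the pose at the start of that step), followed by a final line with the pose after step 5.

0 32/17 160/193 -368/3281 -4816/3281 -3 2 S
1 10/13 8/17 19/221 -118/221 -3 3 W
2 160/317 160/221 33040/70057 -10000/70057 -2 3 N
3 16/25 80/53 1576/1325 152/1325 -2 4 E
4 160/97 160/181 1040/17557 -21200/17557 -1 4 S
5 4/5 40/89 22/445 -256/445 -1 5 W
final 0 5 N

n=0: pose=(-3,2,S); sL=32/17, sR=160/193; mL=-368/3281, mR=-4816/3281; mL+mR=-5184/3281 → advance -1; mR−mL=-4448/3281 → turn -1·90°
n=1: pose=(-3,3,W); sL=10/13, sR=8/17; mL=19/221, mR=-118/221; mL+mR=-99/221 → advance -1; mR−mL=-137/221 → turn -1·90°
n=2: pose=(-2,3,N); sL=160/317, sR=160/221; mL=33040/70057, mR=-10000/70057; mL+mR=23040/70057 → advance +1; mR−mL=-43040/70057 → turn -1·90°
n=3: pose=(-2,4,E); sL=16/25, sR=80/53; mL=1576/1325, mR=152/1325; mL+mR=1728/1325 → advance +1; mR−mL=-1424/1325 → turn -1·90°
n=4: pose=(-1,4,S); sL=160/97, sR=160/181; mL=1040/17557, mR=-21200/17557; mL+mR=-20160/17557 → advance -1; mR−mL=-22240/17557 → turn -1·90°
n=5: pose=(-1,5,W); sL=4/5, sR=40/89; mL=22/445, mR=-256/445; mL+mR=-234/445 → advance -1; mR−mL=-278/445 → turn -1·90°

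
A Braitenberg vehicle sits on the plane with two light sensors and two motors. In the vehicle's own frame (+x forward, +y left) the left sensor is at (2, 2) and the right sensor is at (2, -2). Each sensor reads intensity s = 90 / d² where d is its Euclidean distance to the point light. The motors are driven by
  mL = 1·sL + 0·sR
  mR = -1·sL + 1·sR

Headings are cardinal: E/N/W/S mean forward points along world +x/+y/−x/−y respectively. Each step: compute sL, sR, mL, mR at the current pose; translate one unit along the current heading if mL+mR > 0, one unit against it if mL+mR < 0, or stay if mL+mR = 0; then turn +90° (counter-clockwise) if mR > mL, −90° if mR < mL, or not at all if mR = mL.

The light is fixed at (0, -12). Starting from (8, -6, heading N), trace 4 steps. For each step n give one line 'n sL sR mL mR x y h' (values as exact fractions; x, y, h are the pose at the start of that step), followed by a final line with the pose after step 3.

0 9/10 45/82 9/10 -72/205 8 -6 N
1 90/181 18/25 90/181 1008/4525 8 -5 E
2 45/73 45/37 45/73 1620/2701 9 -5 S
3 18/13 90/113 18/13 -864/1469 9 -6 W
final 8 -6 N

n=0: pose=(8,-6,N); sL=9/10, sR=45/82; mL=9/10, mR=-72/205; mL+mR=45/82 → advance +1; mR−mL=-513/410 → turn -1·90°
n=1: pose=(8,-5,E); sL=90/181, sR=18/25; mL=90/181, mR=1008/4525; mL+mR=18/25 → advance +1; mR−mL=-1242/4525 → turn -1·90°
n=2: pose=(9,-5,S); sL=45/73, sR=45/37; mL=45/73, mR=1620/2701; mL+mR=45/37 → advance +1; mR−mL=-45/2701 → turn -1·90°
n=3: pose=(9,-6,W); sL=18/13, sR=90/113; mL=18/13, mR=-864/1469; mL+mR=90/113 → advance +1; mR−mL=-2898/1469 → turn -1·90°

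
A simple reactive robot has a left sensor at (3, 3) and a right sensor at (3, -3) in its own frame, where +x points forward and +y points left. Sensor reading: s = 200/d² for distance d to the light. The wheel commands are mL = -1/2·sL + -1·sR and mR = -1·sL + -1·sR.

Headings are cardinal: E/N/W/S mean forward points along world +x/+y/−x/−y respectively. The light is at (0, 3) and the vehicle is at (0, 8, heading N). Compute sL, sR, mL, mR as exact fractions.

left sensor world pos  = (-3, 11); dL² = 73
right sensor world pos = (3, 11); dR² = 73
sL = 200/73 = 200/73
sR = 200/73 = 200/73
mL = -1/2·sL + -1·sR = -300/73
mR = -1·sL + -1·sR = -400/73

200/73 200/73 -300/73 -400/73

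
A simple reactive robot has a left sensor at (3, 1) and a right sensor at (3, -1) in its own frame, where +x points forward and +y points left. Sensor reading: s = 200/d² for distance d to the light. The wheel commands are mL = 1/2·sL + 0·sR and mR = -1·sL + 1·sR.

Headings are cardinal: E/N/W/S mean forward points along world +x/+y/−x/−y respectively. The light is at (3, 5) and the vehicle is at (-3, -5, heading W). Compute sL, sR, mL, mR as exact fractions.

left sensor world pos  = (-6, -6); dL² = 202
right sensor world pos = (-6, -4); dR² = 162
sL = 200/202 = 100/101
sR = 200/162 = 100/81
mL = 1/2·sL + 0·sR = 50/101
mR = -1·sL + 1·sR = 2000/8181

100/101 100/81 50/101 2000/8181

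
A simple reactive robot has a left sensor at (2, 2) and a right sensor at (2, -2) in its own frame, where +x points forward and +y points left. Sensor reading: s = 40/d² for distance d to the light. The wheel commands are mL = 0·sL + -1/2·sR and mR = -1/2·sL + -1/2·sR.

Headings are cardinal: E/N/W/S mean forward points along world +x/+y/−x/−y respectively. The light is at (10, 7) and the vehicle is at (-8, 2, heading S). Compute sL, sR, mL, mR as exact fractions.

left sensor world pos  = (-6, 0); dL² = 305
right sensor world pos = (-10, 0); dR² = 449
sL = 40/305 = 8/61
sR = 40/449 = 40/449
mL = 0·sL + -1/2·sR = -20/449
mR = -1/2·sL + -1/2·sR = -3016/27389

8/61 40/449 -20/449 -3016/27389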